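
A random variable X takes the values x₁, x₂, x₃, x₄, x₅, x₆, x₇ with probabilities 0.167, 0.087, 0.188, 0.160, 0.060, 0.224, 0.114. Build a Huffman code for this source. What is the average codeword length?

2.735 bits/symbol

Repeatedly combine the two least-probable nodes; the expected code length is the sum of the merged weights.
merge 3/50 + 87/1000 → 147/1000
merge 57/500 + 147/1000 → 261/1000
merge 4/25 + 167/1000 → 327/1000
merge 47/250 + 28/125 → 103/250
merge 261/1000 + 327/1000 → 147/250
merge 103/250 + 147/250 → 1
L = 147/1000 + 261/1000 + 327/1000 + 103/250 + 147/250 + 1 = 547/200 = 2.735 bits/symbol.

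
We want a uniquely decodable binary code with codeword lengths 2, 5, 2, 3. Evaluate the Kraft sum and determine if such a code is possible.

0.65625; yes

With common denominator 2^5 = 32: Σ 2^(−ℓᵢ) = 8/32 + 1/32 + 8/32 + 4/32 = 21/32 = 0.65625.
Kraft's inequality requires Σ ≤ 1; here Σ = 0.65625 ≤ 1, so such a prefix code exists.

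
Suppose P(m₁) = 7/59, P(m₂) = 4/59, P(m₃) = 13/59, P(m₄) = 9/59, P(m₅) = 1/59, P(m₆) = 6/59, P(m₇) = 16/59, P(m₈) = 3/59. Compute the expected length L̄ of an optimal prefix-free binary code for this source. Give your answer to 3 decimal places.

2.712 bits/symbol

Repeatedly combine the two least-probable nodes; the expected code length is the sum of the merged weights.
merge 1/59 + 3/59 → 4/59
merge 4/59 + 4/59 → 8/59
merge 6/59 + 7/59 → 13/59
merge 8/59 + 9/59 → 17/59
merge 13/59 + 13/59 → 26/59
merge 16/59 + 17/59 → 33/59
merge 26/59 + 33/59 → 1
L = 4/59 + 8/59 + 13/59 + 17/59 + 26/59 + 33/59 + 1 = 160/59 ≈ 2.712 bits/symbol.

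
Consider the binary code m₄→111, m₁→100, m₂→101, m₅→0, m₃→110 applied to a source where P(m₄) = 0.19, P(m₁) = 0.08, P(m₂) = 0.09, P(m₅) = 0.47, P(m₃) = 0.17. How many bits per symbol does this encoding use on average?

L̄ = Σ pᵢ·ℓᵢ = 0.19·3 + 0.08·3 + 0.09·3 + 0.47·1 + 0.17·3 = 2.06 bits/symbol.

2.06 bits/symbol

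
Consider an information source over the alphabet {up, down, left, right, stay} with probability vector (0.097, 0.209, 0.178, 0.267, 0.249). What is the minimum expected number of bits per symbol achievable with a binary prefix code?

Repeatedly combine the two least-probable nodes; the expected code length is the sum of the merged weights.
merge 97/1000 + 89/500 → 11/40
merge 209/1000 + 249/1000 → 229/500
merge 267/1000 + 11/40 → 271/500
merge 229/500 + 271/500 → 1
L = 11/40 + 229/500 + 271/500 + 1 = 91/40 = 2.275 bits/symbol.

2.275 bits/symbol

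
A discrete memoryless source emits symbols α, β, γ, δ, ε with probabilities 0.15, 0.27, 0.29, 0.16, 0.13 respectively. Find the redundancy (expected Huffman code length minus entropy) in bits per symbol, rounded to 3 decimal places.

0.036 bits

Entropy H = −Σ p log₂ p ≈ 2.2441 bits.
Huffman merges: 13/100+3/20→7/25; 4/25+27/100→43/100; 7/25+29/100→57/100; 43/100+57/100→1. L = 57/25 ≈ 2.2800.
L − H = 2.2800 − 2.2441 = 0.036 bits.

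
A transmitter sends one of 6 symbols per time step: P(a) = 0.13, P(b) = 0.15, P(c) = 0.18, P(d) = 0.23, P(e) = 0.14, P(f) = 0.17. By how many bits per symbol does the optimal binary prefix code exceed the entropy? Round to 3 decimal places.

Entropy H = −Σ p log₂ p ≈ 2.5579 bits.
Huffman merges: 13/100+7/50→27/100; 3/20+17/100→8/25; 9/50+23/100→41/100; 27/100+8/25→59/100; 41/100+59/100→1. L = 259/100 ≈ 2.5900.
L − H = 2.5900 − 2.5579 = 0.032 bits.

0.032 bits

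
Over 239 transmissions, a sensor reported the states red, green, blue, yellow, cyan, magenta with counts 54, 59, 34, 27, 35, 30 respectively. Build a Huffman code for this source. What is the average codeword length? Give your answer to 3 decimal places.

Probabilities are the counts divided by 239.
Repeatedly combine the two least-probable nodes; the expected code length is the sum of the merged weights.
merge 27/239 + 30/239 → 57/239
merge 34/239 + 35/239 → 69/239
merge 54/239 + 57/239 → 111/239
merge 59/239 + 69/239 → 128/239
merge 111/239 + 128/239 → 1
L = 57/239 + 69/239 + 111/239 + 128/239 + 1 = 604/239 ≈ 2.527 bits/symbol.

2.527 bits/symbol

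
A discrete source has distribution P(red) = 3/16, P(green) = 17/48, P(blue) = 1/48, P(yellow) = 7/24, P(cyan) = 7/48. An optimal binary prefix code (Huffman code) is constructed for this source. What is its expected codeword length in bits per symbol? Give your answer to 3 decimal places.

2.167 bits/symbol

Repeatedly combine the two least-probable nodes; the expected code length is the sum of the merged weights.
merge 1/48 + 7/48 → 1/6
merge 1/6 + 3/16 → 17/48
merge 7/24 + 17/48 → 31/48
merge 17/48 + 31/48 → 1
L = 1/6 + 17/48 + 31/48 + 1 = 13/6 ≈ 2.167 bits/symbol.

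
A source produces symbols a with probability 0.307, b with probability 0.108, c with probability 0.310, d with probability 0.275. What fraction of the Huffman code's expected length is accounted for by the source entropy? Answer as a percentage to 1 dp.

95.3%

Entropy H = −Σ p log₂ p ≈ 1.9058 bits.
Huffman merges: 27/250+11/40→383/1000; 307/1000+31/100→617/1000; 383/1000+617/1000→1. L = 2 ≈ 2.0000.
Efficiency = H/L = 1.9058/2.0000 = 95.3%.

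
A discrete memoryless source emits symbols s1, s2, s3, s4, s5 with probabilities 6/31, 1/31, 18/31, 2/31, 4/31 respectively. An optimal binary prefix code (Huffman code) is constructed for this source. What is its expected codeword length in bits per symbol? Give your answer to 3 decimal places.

Repeatedly combine the two least-probable nodes; the expected code length is the sum of the merged weights.
merge 1/31 + 2/31 → 3/31
merge 3/31 + 4/31 → 7/31
merge 6/31 + 7/31 → 13/31
merge 13/31 + 18/31 → 1
L = 3/31 + 7/31 + 13/31 + 1 = 54/31 ≈ 1.742 bits/symbol.

1.742 bits/symbol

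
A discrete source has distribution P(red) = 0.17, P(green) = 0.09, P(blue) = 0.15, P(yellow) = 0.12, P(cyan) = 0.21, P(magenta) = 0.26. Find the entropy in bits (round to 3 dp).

H = −Σ pᵢ log₂ pᵢ.
−0.17·log₂(0.17) = 0.4346
−0.09·log₂(0.09) = 0.3127
−0.15·log₂(0.15) = 0.4105
−0.12·log₂(0.12) = 0.3671
−0.21·log₂(0.21) = 0.4728
−0.26·log₂(0.26) = 0.5053
Sum ≈ 2.5030 → 2.503 bits.

2.503 bits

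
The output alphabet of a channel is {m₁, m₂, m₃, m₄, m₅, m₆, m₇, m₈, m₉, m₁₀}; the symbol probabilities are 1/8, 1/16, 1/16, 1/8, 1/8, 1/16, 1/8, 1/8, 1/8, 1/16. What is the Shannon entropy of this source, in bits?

3.25 bits

Each probability is a power of 1/2, so log₂(1/p) is an integer.
H = Σ p·log₂(1/p) = 1/8·3 + 1/16·4 + 1/16·4 + 1/8·3 + 1/8·3 + 1/16·4 + 1/8·3 + 1/8·3 + 1/8·3 + 1/16·4 = 3.25 bits.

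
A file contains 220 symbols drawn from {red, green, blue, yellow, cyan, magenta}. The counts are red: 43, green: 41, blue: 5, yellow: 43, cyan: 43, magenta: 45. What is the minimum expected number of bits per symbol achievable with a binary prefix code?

Probabilities are the counts divided by 220.
Repeatedly combine the two least-probable nodes; the expected code length is the sum of the merged weights.
merge 1/44 + 41/220 → 23/110
merge 43/220 + 43/220 → 43/110
merge 43/220 + 9/44 → 2/5
merge 23/110 + 43/110 → 3/5
merge 2/5 + 3/5 → 1
L = 23/110 + 43/110 + 2/5 + 3/5 + 1 = 13/5 = 2.6 bits/symbol.

2.6 bits/symbol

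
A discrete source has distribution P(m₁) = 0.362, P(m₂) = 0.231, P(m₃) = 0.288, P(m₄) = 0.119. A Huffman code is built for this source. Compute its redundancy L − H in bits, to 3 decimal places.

Entropy H = −Σ p log₂ p ≈ 1.9017 bits.
Huffman merges: 119/1000+231/1000→7/20; 36/125+7/20→319/500; 181/500+319/500→1. L = 497/250 ≈ 1.9880.
L − H = 1.9880 − 1.9017 = 0.086 bits.

0.086 bits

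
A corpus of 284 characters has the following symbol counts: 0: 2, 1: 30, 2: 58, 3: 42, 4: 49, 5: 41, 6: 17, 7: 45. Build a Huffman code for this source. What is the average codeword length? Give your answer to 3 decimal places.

Probabilities are the counts divided by 284.
Repeatedly combine the two least-probable nodes; the expected code length is the sum of the merged weights.
merge 1/142 + 17/284 → 19/284
merge 19/284 + 15/142 → 49/284
merge 41/284 + 21/142 → 83/284
merge 45/284 + 49/284 → 47/142
merge 49/284 + 29/142 → 107/284
merge 83/284 + 47/142 → 177/284
merge 107/284 + 177/284 → 1
L = 19/284 + 49/284 + 83/284 + 47/142 + 107/284 + 177/284 + 1 = 813/284 ≈ 2.863 bits/symbol.

2.863 bits/symbol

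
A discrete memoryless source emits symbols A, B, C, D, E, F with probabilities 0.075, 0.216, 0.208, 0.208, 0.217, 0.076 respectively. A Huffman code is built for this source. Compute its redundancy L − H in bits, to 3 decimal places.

Entropy H = −Σ p log₂ p ≈ 2.4611 bits.
Huffman merges: 3/40+19/250→151/1000; 151/1000+26/125→359/1000; 26/125+27/125→53/125; 217/1000+359/1000→72/125; 53/125+72/125→1. L = 251/100 ≈ 2.5100.
L − H = 2.5100 − 2.4611 = 0.049 bits.

0.049 bits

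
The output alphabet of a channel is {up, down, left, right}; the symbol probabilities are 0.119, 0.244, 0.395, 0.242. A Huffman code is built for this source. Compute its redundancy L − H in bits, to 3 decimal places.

Entropy H = −Σ p log₂ p ≈ 1.8867 bits.
Huffman merges: 119/1000+121/500→361/1000; 61/250+361/1000→121/200; 79/200+121/200→1. L = 983/500 ≈ 1.9660.
L − H = 1.9660 − 1.8867 = 0.079 bits.

0.079 bits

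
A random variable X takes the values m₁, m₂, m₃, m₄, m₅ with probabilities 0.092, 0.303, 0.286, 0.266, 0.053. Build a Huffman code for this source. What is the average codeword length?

Repeatedly combine the two least-probable nodes; the expected code length is the sum of the merged weights.
merge 53/1000 + 23/250 → 29/200
merge 29/200 + 133/500 → 411/1000
merge 143/500 + 303/1000 → 589/1000
merge 411/1000 + 589/1000 → 1
L = 29/200 + 411/1000 + 589/1000 + 1 = 429/200 = 2.145 bits/symbol.

2.145 bits/symbol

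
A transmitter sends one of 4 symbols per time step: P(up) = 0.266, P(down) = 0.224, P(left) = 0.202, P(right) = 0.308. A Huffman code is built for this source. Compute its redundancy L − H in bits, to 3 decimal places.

0.019 bits

Entropy H = −Σ p log₂ p ≈ 1.9811 bits.
Huffman merges: 101/500+28/125→213/500; 133/500+77/250→287/500; 213/500+287/500→1. L = 2 ≈ 2.0000.
L − H = 2.0000 − 1.9811 = 0.019 bits.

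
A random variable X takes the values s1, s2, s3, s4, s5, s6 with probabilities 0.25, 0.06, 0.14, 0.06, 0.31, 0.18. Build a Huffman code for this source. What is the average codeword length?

Repeatedly combine the two least-probable nodes; the expected code length is the sum of the merged weights.
merge 3/50 + 3/50 → 3/25
merge 3/25 + 7/50 → 13/50
merge 9/50 + 1/4 → 43/100
merge 13/50 + 31/100 → 57/100
merge 43/100 + 57/100 → 1
L = 3/25 + 13/50 + 43/100 + 57/100 + 1 = 119/50 = 2.38 bits/symbol.

2.38 bits/symbol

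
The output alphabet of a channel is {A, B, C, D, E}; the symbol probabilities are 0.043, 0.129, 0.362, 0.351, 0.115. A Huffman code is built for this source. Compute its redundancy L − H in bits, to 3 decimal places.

0.087 bits

Entropy H = −Σ p log₂ p ≈ 1.9960 bits.
Huffman merges: 43/1000+23/200→79/500; 129/1000+79/500→287/1000; 287/1000+351/1000→319/500; 181/500+319/500→1. L = 2083/1000 ≈ 2.0830.
L − H = 2.0830 − 1.9960 = 0.087 bits.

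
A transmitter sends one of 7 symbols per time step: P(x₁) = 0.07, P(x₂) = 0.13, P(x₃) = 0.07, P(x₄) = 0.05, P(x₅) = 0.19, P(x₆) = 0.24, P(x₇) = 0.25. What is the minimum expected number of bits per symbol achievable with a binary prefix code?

2.63 bits/symbol

Repeatedly combine the two least-probable nodes; the expected code length is the sum of the merged weights.
merge 1/20 + 7/100 → 3/25
merge 7/100 + 3/25 → 19/100
merge 13/100 + 19/100 → 8/25
merge 19/100 + 6/25 → 43/100
merge 1/4 + 8/25 → 57/100
merge 43/100 + 57/100 → 1
L = 3/25 + 19/100 + 8/25 + 43/100 + 57/100 + 1 = 263/100 = 2.63 bits/symbol.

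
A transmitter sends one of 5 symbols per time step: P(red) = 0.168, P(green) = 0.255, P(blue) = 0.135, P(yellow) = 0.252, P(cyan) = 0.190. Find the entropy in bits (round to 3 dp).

H = −Σ pᵢ log₂ pᵢ.
−0.168·log₂(0.168) = 0.4323
−0.255·log₂(0.255) = 0.5027
−0.135·log₂(0.135) = 0.3900
−0.252·log₂(0.252) = 0.5011
−0.190·log₂(0.190) = 0.4552
Sum ≈ 2.2814 → 2.281 bits.

2.281 bits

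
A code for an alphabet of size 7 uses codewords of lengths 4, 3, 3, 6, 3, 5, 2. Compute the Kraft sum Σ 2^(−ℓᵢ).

With common denominator 2^6 = 64: Σ 2^(−ℓᵢ) = 4/64 + 8/64 + 8/64 + 1/64 + 8/64 + 2/64 + 16/64 = 47/64 = 0.734375.

0.734375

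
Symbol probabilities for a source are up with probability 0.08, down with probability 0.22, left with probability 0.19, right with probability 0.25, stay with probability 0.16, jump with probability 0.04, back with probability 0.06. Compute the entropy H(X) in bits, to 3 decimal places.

H = −Σ pᵢ log₂ pᵢ.
−0.08·log₂(0.08) = 0.2915
−0.22·log₂(0.22) = 0.4806
−0.19·log₂(0.19) = 0.4552
−0.25·log₂(0.25) = 0.5000
−0.16·log₂(0.16) = 0.4230
−0.04·log₂(0.04) = 0.1858
−0.06·log₂(0.06) = 0.2435
Sum ≈ 2.5796 → 2.580 bits.

2.580 bits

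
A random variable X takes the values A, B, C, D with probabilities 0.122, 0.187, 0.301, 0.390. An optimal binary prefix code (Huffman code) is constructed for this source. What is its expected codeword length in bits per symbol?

1.919 bits/symbol

Repeatedly combine the two least-probable nodes; the expected code length is the sum of the merged weights.
merge 61/500 + 187/1000 → 309/1000
merge 301/1000 + 309/1000 → 61/100
merge 39/100 + 61/100 → 1
L = 309/1000 + 61/100 + 1 = 1919/1000 = 1.919 bits/symbol.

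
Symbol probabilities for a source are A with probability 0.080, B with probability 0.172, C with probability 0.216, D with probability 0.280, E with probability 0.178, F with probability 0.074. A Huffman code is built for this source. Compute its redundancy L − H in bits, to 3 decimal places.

Entropy H = −Σ p log₂ p ≈ 2.4413 bits.
Huffman merges: 37/500+2/25→77/500; 77/500+43/250→163/500; 89/500+27/125→197/500; 7/25+163/500→303/500; 197/500+303/500→1. L = 62/25 ≈ 2.4800.
L − H = 2.4800 − 2.4413 = 0.039 bits.

0.039 bits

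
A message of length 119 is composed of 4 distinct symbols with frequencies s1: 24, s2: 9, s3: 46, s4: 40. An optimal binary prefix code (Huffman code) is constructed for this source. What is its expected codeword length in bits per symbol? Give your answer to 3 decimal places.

1.891 bits/symbol

Probabilities are the counts divided by 119.
Repeatedly combine the two least-probable nodes; the expected code length is the sum of the merged weights.
merge 9/119 + 24/119 → 33/119
merge 33/119 + 40/119 → 73/119
merge 46/119 + 73/119 → 1
L = 33/119 + 73/119 + 1 = 225/119 ≈ 1.891 bits/symbol.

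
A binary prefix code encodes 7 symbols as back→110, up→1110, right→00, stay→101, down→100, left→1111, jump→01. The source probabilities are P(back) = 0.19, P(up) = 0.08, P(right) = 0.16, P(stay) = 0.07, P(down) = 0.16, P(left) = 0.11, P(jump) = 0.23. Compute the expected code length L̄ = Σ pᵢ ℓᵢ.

L̄ = Σ pᵢ·ℓᵢ = 0.19·3 + 0.08·4 + 0.16·2 + 0.07·3 + 0.16·3 + 0.11·4 + 0.23·2 = 2.8 bits/symbol.

2.8 bits/symbol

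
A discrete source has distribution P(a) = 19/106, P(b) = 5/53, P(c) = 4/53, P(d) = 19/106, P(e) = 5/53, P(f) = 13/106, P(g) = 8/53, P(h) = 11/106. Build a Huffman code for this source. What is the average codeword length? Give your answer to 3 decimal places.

Repeatedly combine the two least-probable nodes; the expected code length is the sum of the merged weights.
merge 4/53 + 5/53 → 9/53
merge 5/53 + 11/106 → 21/106
merge 13/106 + 8/53 → 29/106
merge 9/53 + 19/106 → 37/106
merge 19/106 + 21/106 → 20/53
merge 29/106 + 37/106 → 33/53
merge 20/53 + 33/53 → 1
L = 9/53 + 21/106 + 29/106 + 37/106 + 20/53 + 33/53 + 1 = 317/106 ≈ 2.991 bits/symbol.

2.991 bits/symbol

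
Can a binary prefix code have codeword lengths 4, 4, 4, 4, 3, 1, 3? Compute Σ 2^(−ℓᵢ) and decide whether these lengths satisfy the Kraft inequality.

With common denominator 2^4 = 16: Σ 2^(−ℓᵢ) = 1/16 + 1/16 + 1/16 + 1/16 + 2/16 + 8/16 + 2/16 = 16/16 = 1.
Kraft's inequality requires Σ ≤ 1; here Σ = 1 ≤ 1, so such a prefix code exists.

1; yes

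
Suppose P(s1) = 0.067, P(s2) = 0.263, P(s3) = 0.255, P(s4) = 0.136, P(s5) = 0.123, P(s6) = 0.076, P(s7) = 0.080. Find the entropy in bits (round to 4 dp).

2.6081 bits

H = −Σ pᵢ log₂ pᵢ.
−0.067·log₂(0.067) = 0.2613
−0.263·log₂(0.263) = 0.5068
−0.255·log₂(0.255) = 0.5027
−0.136·log₂(0.136) = 0.3915
−0.123·log₂(0.123) = 0.3719
−0.076·log₂(0.076) = 0.2826
−0.080·log₂(0.080) = 0.2915
Sum ≈ 2.6081 → 2.6081 bits.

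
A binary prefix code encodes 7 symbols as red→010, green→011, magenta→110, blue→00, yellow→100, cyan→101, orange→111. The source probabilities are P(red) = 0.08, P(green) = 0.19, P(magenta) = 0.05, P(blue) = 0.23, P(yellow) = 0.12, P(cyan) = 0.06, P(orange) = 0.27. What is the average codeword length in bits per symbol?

2.77 bits/symbol

L̄ = Σ pᵢ·ℓᵢ = 0.08·3 + 0.19·3 + 0.05·3 + 0.23·2 + 0.12·3 + 0.06·3 + 0.27·3 = 2.77 bits/symbol.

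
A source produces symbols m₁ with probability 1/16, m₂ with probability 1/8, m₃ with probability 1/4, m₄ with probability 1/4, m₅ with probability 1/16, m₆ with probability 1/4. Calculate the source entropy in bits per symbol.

Each probability is a power of 1/2, so log₂(1/p) is an integer.
H = Σ p·log₂(1/p) = 1/16·4 + 1/8·3 + 1/4·2 + 1/4·2 + 1/16·4 + 1/4·2 = 2.375 bits.

2.375 bits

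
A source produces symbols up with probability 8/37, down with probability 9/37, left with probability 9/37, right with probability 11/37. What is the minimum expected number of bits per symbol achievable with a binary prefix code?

Repeatedly combine the two least-probable nodes; the expected code length is the sum of the merged weights.
merge 8/37 + 9/37 → 17/37
merge 9/37 + 11/37 → 20/37
merge 17/37 + 20/37 → 1
L = 17/37 + 20/37 + 1 = 2 bits/symbol.

2 bits/symbol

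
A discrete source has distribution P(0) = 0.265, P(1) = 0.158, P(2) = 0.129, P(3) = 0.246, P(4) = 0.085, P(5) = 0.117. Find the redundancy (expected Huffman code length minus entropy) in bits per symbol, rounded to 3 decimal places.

Entropy H = −Σ p log₂ p ≈ 2.4716 bits.
Huffman merges: 17/200+117/1000→101/500; 129/1000+79/500→287/1000; 101/500+123/500→56/125; 53/200+287/1000→69/125; 56/125+69/125→1. L = 2489/1000 ≈ 2.4890.
L − H = 2.4890 − 2.4716 = 0.017 bits.

0.017 bits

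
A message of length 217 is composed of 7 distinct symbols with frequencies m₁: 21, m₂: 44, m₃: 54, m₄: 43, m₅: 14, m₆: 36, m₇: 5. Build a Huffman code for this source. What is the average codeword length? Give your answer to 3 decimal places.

2.622 bits/symbol

Probabilities are the counts divided by 217.
Repeatedly combine the two least-probable nodes; the expected code length is the sum of the merged weights.
merge 5/217 + 2/31 → 19/217
merge 19/217 + 3/31 → 40/217
merge 36/217 + 40/217 → 76/217
merge 43/217 + 44/217 → 87/217
merge 54/217 + 76/217 → 130/217
merge 87/217 + 130/217 → 1
L = 19/217 + 40/217 + 76/217 + 87/217 + 130/217 + 1 = 569/217 ≈ 2.622 bits/symbol.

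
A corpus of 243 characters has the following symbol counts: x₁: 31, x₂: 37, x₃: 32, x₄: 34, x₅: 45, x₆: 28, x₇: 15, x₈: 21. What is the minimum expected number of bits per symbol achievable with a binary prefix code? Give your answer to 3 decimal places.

2.963 bits/symbol

Probabilities are the counts divided by 243.
Repeatedly combine the two least-probable nodes; the expected code length is the sum of the merged weights.
merge 5/81 + 7/81 → 4/27
merge 28/243 + 31/243 → 59/243
merge 32/243 + 34/243 → 22/81
merge 4/27 + 37/243 → 73/243
merge 5/27 + 59/243 → 104/243
merge 22/81 + 73/243 → 139/243
merge 104/243 + 139/243 → 1
L = 4/27 + 59/243 + 22/81 + 73/243 + 104/243 + 139/243 + 1 = 80/27 ≈ 2.963 bits/symbol.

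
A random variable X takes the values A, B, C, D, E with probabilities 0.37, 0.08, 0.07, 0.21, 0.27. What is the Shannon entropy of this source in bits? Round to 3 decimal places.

H = −Σ pᵢ log₂ pᵢ.
−0.37·log₂(0.37) = 0.5307
−0.08·log₂(0.08) = 0.2915
−0.07·log₂(0.07) = 0.2686
−0.21·log₂(0.21) = 0.4728
−0.27·log₂(0.27) = 0.5100
Sum ≈ 2.0736 → 2.074 bits.

2.074 bits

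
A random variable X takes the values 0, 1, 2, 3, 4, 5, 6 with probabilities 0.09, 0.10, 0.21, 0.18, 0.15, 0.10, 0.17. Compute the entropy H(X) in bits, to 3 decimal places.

2.740 bits

H = −Σ pᵢ log₂ pᵢ.
−0.09·log₂(0.09) = 0.3127
−0.10·log₂(0.10) = 0.3322
−0.21·log₂(0.21) = 0.4728
−0.18·log₂(0.18) = 0.4453
−0.15·log₂(0.15) = 0.4105
−0.10·log₂(0.10) = 0.3322
−0.17·log₂(0.17) = 0.4346
Sum ≈ 2.7403 → 2.740 bits.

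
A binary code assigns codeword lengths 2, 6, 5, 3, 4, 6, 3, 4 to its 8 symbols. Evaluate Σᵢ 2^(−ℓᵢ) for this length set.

With common denominator 2^6 = 64: Σ 2^(−ℓᵢ) = 16/64 + 1/64 + 2/64 + 8/64 + 4/64 + 1/64 + 8/64 + 4/64 = 44/64 = 0.6875.

0.6875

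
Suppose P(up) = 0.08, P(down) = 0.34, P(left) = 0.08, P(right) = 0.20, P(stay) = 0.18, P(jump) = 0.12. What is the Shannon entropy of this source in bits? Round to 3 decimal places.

2.389 bits

H = −Σ pᵢ log₂ pᵢ.
−0.08·log₂(0.08) = 0.2915
−0.34·log₂(0.34) = 0.5292
−0.08·log₂(0.08) = 0.2915
−0.20·log₂(0.20) = 0.4644
−0.18·log₂(0.18) = 0.4453
−0.12·log₂(0.12) = 0.3671
Sum ≈ 2.3890 → 2.389 bits.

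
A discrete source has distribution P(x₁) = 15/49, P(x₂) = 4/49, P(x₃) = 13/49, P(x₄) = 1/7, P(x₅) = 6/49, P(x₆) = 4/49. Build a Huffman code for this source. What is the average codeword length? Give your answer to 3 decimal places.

Repeatedly combine the two least-probable nodes; the expected code length is the sum of the merged weights.
merge 4/49 + 4/49 → 8/49
merge 6/49 + 1/7 → 13/49
merge 8/49 + 13/49 → 3/7
merge 13/49 + 15/49 → 4/7
merge 3/7 + 4/7 → 1
L = 8/49 + 13/49 + 3/7 + 4/7 + 1 = 17/7 ≈ 2.429 bits/symbol.

2.429 bits/symbol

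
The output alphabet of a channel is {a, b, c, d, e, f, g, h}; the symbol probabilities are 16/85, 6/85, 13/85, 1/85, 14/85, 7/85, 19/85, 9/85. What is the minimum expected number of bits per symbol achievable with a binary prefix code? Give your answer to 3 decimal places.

2.835 bits/symbol

Repeatedly combine the two least-probable nodes; the expected code length is the sum of the merged weights.
merge 1/85 + 6/85 → 7/85
merge 7/85 + 7/85 → 14/85
merge 9/85 + 13/85 → 22/85
merge 14/85 + 14/85 → 28/85
merge 16/85 + 19/85 → 7/17
merge 22/85 + 28/85 → 10/17
merge 7/17 + 10/17 → 1
L = 7/85 + 14/85 + 22/85 + 28/85 + 7/17 + 10/17 + 1 = 241/85 ≈ 2.835 bits/symbol.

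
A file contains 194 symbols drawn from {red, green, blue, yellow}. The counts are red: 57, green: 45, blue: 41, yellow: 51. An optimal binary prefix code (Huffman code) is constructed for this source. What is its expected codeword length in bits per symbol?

2 bits/symbol

Probabilities are the counts divided by 194.
Repeatedly combine the two least-probable nodes; the expected code length is the sum of the merged weights.
merge 41/194 + 45/194 → 43/97
merge 51/194 + 57/194 → 54/97
merge 43/97 + 54/97 → 1
L = 43/97 + 54/97 + 1 = 2 bits/symbol.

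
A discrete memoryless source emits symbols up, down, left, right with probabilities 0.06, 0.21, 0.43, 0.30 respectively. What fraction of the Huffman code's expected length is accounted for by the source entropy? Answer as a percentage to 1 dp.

95.7%

Entropy H = −Σ p log₂ p ≈ 1.7610 bits.
Huffman merges: 3/50+21/100→27/100; 27/100+3/10→57/100; 43/100+57/100→1. L = 46/25 ≈ 1.8400.
Efficiency = H/L = 1.7610/1.8400 = 95.7%.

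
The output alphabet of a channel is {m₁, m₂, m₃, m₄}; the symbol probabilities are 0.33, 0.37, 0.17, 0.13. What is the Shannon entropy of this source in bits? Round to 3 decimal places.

1.876 bits

H = −Σ pᵢ log₂ pᵢ.
−0.33·log₂(0.33) = 0.5278
−0.37·log₂(0.37) = 0.5307
−0.17·log₂(0.17) = 0.4346
−0.13·log₂(0.13) = 0.3826
Sum ≈ 1.8758 → 1.876 bits.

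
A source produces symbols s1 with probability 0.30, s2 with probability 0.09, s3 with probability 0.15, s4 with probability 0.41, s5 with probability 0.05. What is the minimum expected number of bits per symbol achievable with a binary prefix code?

Repeatedly combine the two least-probable nodes; the expected code length is the sum of the merged weights.
merge 1/20 + 9/100 → 7/50
merge 7/50 + 3/20 → 29/100
merge 29/100 + 3/10 → 59/100
merge 41/100 + 59/100 → 1
L = 7/50 + 29/100 + 59/100 + 1 = 101/50 = 2.02 bits/symbol.

2.02 bits/symbol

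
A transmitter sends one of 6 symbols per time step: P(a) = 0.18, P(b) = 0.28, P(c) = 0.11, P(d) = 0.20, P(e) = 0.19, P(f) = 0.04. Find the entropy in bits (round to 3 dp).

2.415 bits

H = −Σ pᵢ log₂ pᵢ.
−0.18·log₂(0.18) = 0.4453
−0.28·log₂(0.28) = 0.5142
−0.11·log₂(0.11) = 0.3503
−0.20·log₂(0.20) = 0.4644
−0.19·log₂(0.19) = 0.4552
−0.04·log₂(0.04) = 0.1858
Sum ≈ 2.4152 → 2.415 bits.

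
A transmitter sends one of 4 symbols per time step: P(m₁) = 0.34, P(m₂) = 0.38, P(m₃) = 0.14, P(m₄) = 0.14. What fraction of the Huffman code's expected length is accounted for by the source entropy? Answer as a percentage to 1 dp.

Entropy H = −Σ p log₂ p ≈ 1.8538 bits.
Huffman merges: 7/50+7/50→7/25; 7/25+17/50→31/50; 19/50+31/50→1. L = 19/10 ≈ 1.9000.
Efficiency = H/L = 1.8538/1.9000 = 97.6%.

97.6%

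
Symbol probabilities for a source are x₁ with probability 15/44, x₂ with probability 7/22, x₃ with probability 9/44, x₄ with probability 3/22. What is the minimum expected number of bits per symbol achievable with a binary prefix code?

2 bits/symbol

Repeatedly combine the two least-probable nodes; the expected code length is the sum of the merged weights.
merge 3/22 + 9/44 → 15/44
merge 7/22 + 15/44 → 29/44
merge 15/44 + 29/44 → 1
L = 15/44 + 29/44 + 1 = 2 bits/symbol.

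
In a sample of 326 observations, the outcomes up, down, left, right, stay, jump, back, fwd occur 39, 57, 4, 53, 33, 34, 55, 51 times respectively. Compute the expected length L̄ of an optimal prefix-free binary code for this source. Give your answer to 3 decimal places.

2.939 bits/symbol

Probabilities are the counts divided by 326.
Repeatedly combine the two least-probable nodes; the expected code length is the sum of the merged weights.
merge 2/163 + 33/326 → 37/326
merge 17/163 + 37/326 → 71/326
merge 39/326 + 51/326 → 45/163
merge 53/326 + 55/326 → 54/163
merge 57/326 + 71/326 → 64/163
merge 45/163 + 54/163 → 99/163
merge 64/163 + 99/163 → 1
L = 37/326 + 71/326 + 45/163 + 54/163 + 64/163 + 99/163 + 1 = 479/163 ≈ 2.939 bits/symbol.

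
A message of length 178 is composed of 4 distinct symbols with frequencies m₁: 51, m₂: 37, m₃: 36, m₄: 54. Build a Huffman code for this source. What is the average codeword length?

Probabilities are the counts divided by 178.
Repeatedly combine the two least-probable nodes; the expected code length is the sum of the merged weights.
merge 18/89 + 37/178 → 73/178
merge 51/178 + 27/89 → 105/178
merge 73/178 + 105/178 → 1
L = 73/178 + 105/178 + 1 = 2 bits/symbol.

2 bits/symbol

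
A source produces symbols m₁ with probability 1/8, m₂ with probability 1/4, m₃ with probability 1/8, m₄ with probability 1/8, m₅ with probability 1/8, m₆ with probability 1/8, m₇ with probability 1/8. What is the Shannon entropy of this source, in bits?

Each probability is a power of 1/2, so log₂(1/p) is an integer.
H = Σ p·log₂(1/p) = 1/8·3 + 1/4·2 + 1/8·3 + 1/8·3 + 1/8·3 + 1/8·3 + 1/8·3 = 2.75 bits.

2.75 bits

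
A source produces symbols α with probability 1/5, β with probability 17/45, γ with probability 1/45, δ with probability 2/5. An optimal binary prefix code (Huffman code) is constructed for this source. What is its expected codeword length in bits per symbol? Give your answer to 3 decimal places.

Repeatedly combine the two least-probable nodes; the expected code length is the sum of the merged weights.
merge 1/45 + 1/5 → 2/9
merge 2/9 + 17/45 → 3/5
merge 2/5 + 3/5 → 1
L = 2/9 + 3/5 + 1 = 82/45 ≈ 1.822 bits/symbol.

1.822 bits/symbol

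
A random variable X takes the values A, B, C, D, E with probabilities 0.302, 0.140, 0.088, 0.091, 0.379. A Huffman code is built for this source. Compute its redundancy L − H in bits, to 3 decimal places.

Entropy H = −Σ p log₂ p ≈ 2.0725 bits.
Huffman merges: 11/125+91/1000→179/1000; 7/50+179/1000→319/1000; 151/500+319/1000→621/1000; 379/1000+621/1000→1. L = 2119/1000 ≈ 2.1190.
L − H = 2.1190 − 2.0725 = 0.046 bits.

0.046 bits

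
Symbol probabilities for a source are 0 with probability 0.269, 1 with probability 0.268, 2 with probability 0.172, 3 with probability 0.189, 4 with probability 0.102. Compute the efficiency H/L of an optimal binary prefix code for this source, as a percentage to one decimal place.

Entropy H = −Σ p log₂ p ≈ 2.2457 bits.
Huffman merges: 51/500+43/250→137/500; 189/1000+67/250→457/1000; 269/1000+137/500→543/1000; 457/1000+543/1000→1. L = 1137/500 ≈ 2.2740.
Efficiency = H/L = 2.2457/2.2740 = 98.8%.

98.8%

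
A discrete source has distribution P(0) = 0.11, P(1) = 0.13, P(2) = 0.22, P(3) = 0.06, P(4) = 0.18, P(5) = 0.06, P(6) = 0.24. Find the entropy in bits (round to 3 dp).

H = −Σ pᵢ log₂ pᵢ.
−0.11·log₂(0.11) = 0.3503
−0.13·log₂(0.13) = 0.3826
−0.22·log₂(0.22) = 0.4806
−0.06·log₂(0.06) = 0.2435
−0.18·log₂(0.18) = 0.4453
−0.06·log₂(0.06) = 0.2435
−0.24·log₂(0.24) = 0.4941
Sum ≈ 2.6400 → 2.640 bits.

2.640 bits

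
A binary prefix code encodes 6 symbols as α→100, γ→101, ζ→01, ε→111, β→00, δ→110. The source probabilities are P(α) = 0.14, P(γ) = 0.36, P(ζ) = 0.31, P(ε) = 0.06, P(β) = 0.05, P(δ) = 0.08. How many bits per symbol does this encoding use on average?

L̄ = Σ pᵢ·ℓᵢ = 0.14·3 + 0.36·3 + 0.31·2 + 0.06·3 + 0.05·2 + 0.08·3 = 2.64 bits/symbol.

2.64 bits/symbol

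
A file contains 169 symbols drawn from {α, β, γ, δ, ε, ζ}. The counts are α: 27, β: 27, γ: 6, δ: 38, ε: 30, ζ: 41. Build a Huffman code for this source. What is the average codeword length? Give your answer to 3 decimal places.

2.533 bits/symbol

Probabilities are the counts divided by 169.
Repeatedly combine the two least-probable nodes; the expected code length is the sum of the merged weights.
merge 6/169 + 27/169 → 33/169
merge 27/169 + 30/169 → 57/169
merge 33/169 + 38/169 → 71/169
merge 41/169 + 57/169 → 98/169
merge 71/169 + 98/169 → 1
L = 33/169 + 57/169 + 71/169 + 98/169 + 1 = 428/169 ≈ 2.533 bits/symbol.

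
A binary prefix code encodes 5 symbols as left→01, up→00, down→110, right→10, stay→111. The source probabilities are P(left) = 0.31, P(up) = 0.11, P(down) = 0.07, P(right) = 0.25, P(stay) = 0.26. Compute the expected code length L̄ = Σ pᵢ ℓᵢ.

L̄ = Σ pᵢ·ℓᵢ = 0.31·2 + 0.11·2 + 0.07·3 + 0.25·2 + 0.26·3 = 2.33 bits/symbol.

2.33 bits/symbol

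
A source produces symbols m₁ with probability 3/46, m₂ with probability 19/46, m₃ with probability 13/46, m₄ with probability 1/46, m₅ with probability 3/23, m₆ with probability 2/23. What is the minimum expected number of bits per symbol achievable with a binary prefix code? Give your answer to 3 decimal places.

Repeatedly combine the two least-probable nodes; the expected code length is the sum of the merged weights.
merge 1/46 + 3/46 → 2/23
merge 2/23 + 2/23 → 4/23
merge 3/23 + 4/23 → 7/23
merge 13/46 + 7/23 → 27/46
merge 19/46 + 27/46 → 1
L = 2/23 + 4/23 + 7/23 + 27/46 + 1 = 99/46 ≈ 2.152 bits/symbol.

2.152 bits/symbol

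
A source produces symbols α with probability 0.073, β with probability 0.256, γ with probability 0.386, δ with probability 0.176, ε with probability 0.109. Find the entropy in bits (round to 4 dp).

2.0986 bits

H = −Σ pᵢ log₂ pᵢ.
−0.073·log₂(0.073) = 0.2756
−0.256·log₂(0.256) = 0.5032
−0.386·log₂(0.386) = 0.5301
−0.176·log₂(0.176) = 0.4411
−0.109·log₂(0.109) = 0.3485
Sum ≈ 2.0986 → 2.0986 bits.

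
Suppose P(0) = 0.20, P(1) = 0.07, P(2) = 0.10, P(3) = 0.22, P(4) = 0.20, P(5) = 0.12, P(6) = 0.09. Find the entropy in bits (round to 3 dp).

2.690 bits

H = −Σ pᵢ log₂ pᵢ.
−0.20·log₂(0.20) = 0.4644
−0.07·log₂(0.07) = 0.2686
−0.10·log₂(0.10) = 0.3322
−0.22·log₂(0.22) = 0.4806
−0.20·log₂(0.20) = 0.4644
−0.12·log₂(0.12) = 0.3671
−0.09·log₂(0.09) = 0.3127
Sum ≈ 2.6898 → 2.690 bits.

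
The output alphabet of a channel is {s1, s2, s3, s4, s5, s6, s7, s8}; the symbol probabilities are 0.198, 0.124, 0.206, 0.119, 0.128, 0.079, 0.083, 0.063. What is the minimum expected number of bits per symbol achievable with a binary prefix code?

2.936 bits/symbol

Repeatedly combine the two least-probable nodes; the expected code length is the sum of the merged weights.
merge 63/1000 + 79/1000 → 71/500
merge 83/1000 + 119/1000 → 101/500
merge 31/250 + 16/125 → 63/250
merge 71/500 + 99/500 → 17/50
merge 101/500 + 103/500 → 51/125
merge 63/250 + 17/50 → 74/125
merge 51/125 + 74/125 → 1
L = 71/500 + 101/500 + 63/250 + 17/50 + 51/125 + 74/125 + 1 = 367/125 = 2.936 bits/symbol.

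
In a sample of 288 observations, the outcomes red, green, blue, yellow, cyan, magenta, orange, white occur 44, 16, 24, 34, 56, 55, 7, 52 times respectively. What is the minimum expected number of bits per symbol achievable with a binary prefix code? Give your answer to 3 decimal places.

Probabilities are the counts divided by 288.
Repeatedly combine the two least-probable nodes; the expected code length is the sum of the merged weights.
merge 7/288 + 1/18 → 23/288
merge 23/288 + 1/12 → 47/288
merge 17/144 + 11/72 → 13/48
merge 47/288 + 13/72 → 11/32
merge 55/288 + 7/36 → 37/96
merge 13/48 + 11/32 → 59/96
merge 37/96 + 59/96 → 1
L = 23/288 + 47/288 + 13/48 + 11/32 + 37/96 + 59/96 + 1 = 823/288 ≈ 2.858 bits/symbol.

2.858 bits/symbol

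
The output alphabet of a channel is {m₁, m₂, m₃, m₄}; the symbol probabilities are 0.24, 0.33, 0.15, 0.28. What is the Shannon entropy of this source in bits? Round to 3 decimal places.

H = −Σ pᵢ log₂ pᵢ.
−0.24·log₂(0.24) = 0.4941
−0.33·log₂(0.33) = 0.5278
−0.15·log₂(0.15) = 0.4105
−0.28·log₂(0.28) = 0.5142
Sum ≈ 1.9467 → 1.947 bits.

1.947 bits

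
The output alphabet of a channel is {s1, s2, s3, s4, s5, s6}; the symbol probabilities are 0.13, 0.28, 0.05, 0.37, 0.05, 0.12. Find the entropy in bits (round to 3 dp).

H = −Σ pᵢ log₂ pᵢ.
−0.13·log₂(0.13) = 0.3826
−0.28·log₂(0.28) = 0.5142
−0.05·log₂(0.05) = 0.2161
−0.37·log₂(0.37) = 0.5307
−0.05·log₂(0.05) = 0.2161
−0.12·log₂(0.12) = 0.3671
Sum ≈ 2.2269 → 2.227 bits.

2.227 bits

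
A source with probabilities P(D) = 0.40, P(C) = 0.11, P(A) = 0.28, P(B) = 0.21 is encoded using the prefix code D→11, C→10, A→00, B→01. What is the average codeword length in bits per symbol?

2 bits/symbol

L̄ = Σ pᵢ·ℓᵢ = 0.40·2 + 0.11·2 + 0.28·2 + 0.21·2 = 2 bits/symbol.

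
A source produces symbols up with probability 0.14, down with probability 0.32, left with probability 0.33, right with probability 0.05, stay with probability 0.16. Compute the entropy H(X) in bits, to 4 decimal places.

2.0901 bits

H = −Σ pᵢ log₂ pᵢ.
−0.14·log₂(0.14) = 0.3971
−0.32·log₂(0.32) = 0.5260
−0.33·log₂(0.33) = 0.5278
−0.05·log₂(0.05) = 0.2161
−0.16·log₂(0.16) = 0.4230
Sum ≈ 2.0901 → 2.0901 bits.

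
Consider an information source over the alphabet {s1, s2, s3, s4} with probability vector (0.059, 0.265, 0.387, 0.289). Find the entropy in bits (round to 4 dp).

H = −Σ pᵢ log₂ pᵢ.
−0.059·log₂(0.059) = 0.2409
−0.265·log₂(0.265) = 0.5077
−0.387·log₂(0.387) = 0.5300
−0.289·log₂(0.289) = 0.5176
Sum ≈ 1.7962 → 1.7962 bits.

1.7962 bits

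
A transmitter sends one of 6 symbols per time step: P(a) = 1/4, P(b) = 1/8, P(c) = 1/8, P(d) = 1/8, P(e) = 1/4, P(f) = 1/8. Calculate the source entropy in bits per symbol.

2.5 bits

Each probability is a power of 1/2, so log₂(1/p) is an integer.
H = Σ p·log₂(1/p) = 1/4·2 + 1/8·3 + 1/8·3 + 1/8·3 + 1/4·2 + 1/8·3 = 2.5 bits.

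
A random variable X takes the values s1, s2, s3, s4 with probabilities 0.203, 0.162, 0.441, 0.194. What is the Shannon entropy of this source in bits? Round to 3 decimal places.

H = −Σ pᵢ log₂ pᵢ.
−0.203·log₂(0.203) = 0.4670
−0.162·log₂(0.162) = 0.4254
−0.441·log₂(0.441) = 0.5209
−0.194·log₂(0.194) = 0.4590
Sum ≈ 1.8723 → 1.872 bits.

1.872 bits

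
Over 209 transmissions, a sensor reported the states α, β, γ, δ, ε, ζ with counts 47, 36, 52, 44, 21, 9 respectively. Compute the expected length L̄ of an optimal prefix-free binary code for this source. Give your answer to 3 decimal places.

Probabilities are the counts divided by 209.
Repeatedly combine the two least-probable nodes; the expected code length is the sum of the merged weights.
merge 9/209 + 21/209 → 30/209
merge 30/209 + 36/209 → 6/19
merge 4/19 + 47/209 → 91/209
merge 52/209 + 6/19 → 118/209
merge 91/209 + 118/209 → 1
L = 30/209 + 6/19 + 91/209 + 118/209 + 1 = 514/209 ≈ 2.459 bits/symbol.

2.459 bits/symbol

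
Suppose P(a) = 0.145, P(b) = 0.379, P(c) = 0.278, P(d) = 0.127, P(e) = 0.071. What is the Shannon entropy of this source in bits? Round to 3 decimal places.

H = −Σ pᵢ log₂ pᵢ.
−0.145·log₂(0.145) = 0.4040
−0.379·log₂(0.379) = 0.5305
−0.278·log₂(0.278) = 0.5134
−0.127·log₂(0.127) = 0.3781
−0.071·log₂(0.071) = 0.2709
Sum ≈ 2.0969 → 2.097 bits.

2.097 bits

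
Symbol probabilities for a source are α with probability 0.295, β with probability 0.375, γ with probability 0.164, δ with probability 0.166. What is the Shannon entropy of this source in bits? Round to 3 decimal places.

1.908 bits

H = −Σ pᵢ log₂ pᵢ.
−0.295·log₂(0.295) = 0.5196
−0.375·log₂(0.375) = 0.5306
−0.164·log₂(0.164) = 0.4278
−0.166·log₂(0.166) = 0.4301
Sum ≈ 1.9080 → 1.908 bits.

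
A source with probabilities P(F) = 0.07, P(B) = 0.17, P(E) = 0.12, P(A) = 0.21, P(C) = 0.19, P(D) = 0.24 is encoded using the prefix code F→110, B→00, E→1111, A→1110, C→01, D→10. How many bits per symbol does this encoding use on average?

L̄ = Σ pᵢ·ℓᵢ = 0.07·3 + 0.17·2 + 0.12·4 + 0.21·4 + 0.19·2 + 0.24·2 = 2.73 bits/symbol.

2.73 bits/symbol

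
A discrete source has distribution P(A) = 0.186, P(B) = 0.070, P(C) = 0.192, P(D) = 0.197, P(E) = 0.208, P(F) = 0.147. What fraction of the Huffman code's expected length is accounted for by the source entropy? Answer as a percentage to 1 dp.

Entropy H = −Σ p log₂ p ≈ 2.5166 bits.
Huffman merges: 7/100+147/1000→217/1000; 93/500+24/125→189/500; 197/1000+26/125→81/200; 217/1000+189/500→119/200; 81/200+119/200→1. L = 519/200 ≈ 2.5950.
Efficiency = H/L = 2.5166/2.5950 = 97.0%.

97.0%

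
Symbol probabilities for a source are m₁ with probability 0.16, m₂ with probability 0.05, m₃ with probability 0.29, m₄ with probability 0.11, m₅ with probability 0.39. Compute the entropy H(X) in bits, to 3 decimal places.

2.037 bits

H = −Σ pᵢ log₂ pᵢ.
−0.16·log₂(0.16) = 0.4230
−0.05·log₂(0.05) = 0.2161
−0.29·log₂(0.29) = 0.5179
−0.11·log₂(0.11) = 0.3503
−0.39·log₂(0.39) = 0.5298
Sum ≈ 2.0371 → 2.037 bits.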